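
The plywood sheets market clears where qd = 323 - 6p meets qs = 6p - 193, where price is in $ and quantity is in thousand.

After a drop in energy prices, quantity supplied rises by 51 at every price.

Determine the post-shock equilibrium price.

Original equilibrium: 323 - 6p = 6p - 193 gives 516 = 12p, so p = 43 and q = 65.
After the shift, demand is qd = 323 - 6p and supply is qs = 6p - 142.
Equate the new curves: 323 - 6p = 6p - 142, giving 465 = 12p, p = 38.75, q = 90.5.

38.75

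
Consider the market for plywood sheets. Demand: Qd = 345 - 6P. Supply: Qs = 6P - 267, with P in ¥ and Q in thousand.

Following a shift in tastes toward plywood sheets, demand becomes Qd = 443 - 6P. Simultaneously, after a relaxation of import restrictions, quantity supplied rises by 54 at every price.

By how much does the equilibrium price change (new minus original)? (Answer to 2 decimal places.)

Before the shock: 345 - 6P = 6P - 267 ⇒ 612 = 12P ⇒ P = 51, Q = 39.
The new curves are Qd = 443 - 6P (demand) and Qs = 6P - 213 (supply).
New equilibrium: 443 - 6P = 6P - 213 ⇒ 656 = 12P ⇒ P = 164/3 ≈ 54.6667, Q = 115.
ΔP = 54.6667 − 51 = +3.67.

+3.67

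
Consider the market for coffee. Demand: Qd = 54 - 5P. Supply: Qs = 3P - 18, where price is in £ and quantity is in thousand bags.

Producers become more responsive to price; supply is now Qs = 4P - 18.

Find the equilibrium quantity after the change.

Initially, 54 - 5P = 3P - 18, so 72 = 8P and P = 9, Q = 9.
The new curves are Qd = 54 - 5P (demand) and Qs = 4P - 18 (supply).
Clearing the new market: 54 - 5P = 4P - 18, so P = 8 and Q = 14.

14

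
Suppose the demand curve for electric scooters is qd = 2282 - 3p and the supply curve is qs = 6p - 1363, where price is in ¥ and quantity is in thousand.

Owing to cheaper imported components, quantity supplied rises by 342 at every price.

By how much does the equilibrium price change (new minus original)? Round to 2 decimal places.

-38.00

Initially, 2282 - 3p = 6p - 1363, so 3645 = 9p and p = 405, q = 1067.
The shock moves the curves to qd = 2282 - 3p and qs = 6p - 1021.
Setting them equal: 2282 - 3p = 6p - 1021 → 3303 = 9p, so p = 367 and q = 1181.
Δp = 367 − 405 = -38.00.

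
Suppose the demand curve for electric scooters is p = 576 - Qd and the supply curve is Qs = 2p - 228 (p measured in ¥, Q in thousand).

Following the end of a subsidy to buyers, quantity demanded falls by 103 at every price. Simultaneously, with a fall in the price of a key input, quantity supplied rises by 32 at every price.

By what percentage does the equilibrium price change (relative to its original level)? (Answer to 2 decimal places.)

Solve the original market: 576 - p = 2p - 228, hence p = 268 and Q = 308.
The shock moves the curves to Qd = 473 - p and Qs = 2p - 196.
Setting them equal: 473 - p = 2p - 196 → 669 = 3p, so p = 223 and Q = 250.
%Δp = (223 − 268) / 268 × 100 = -16.79%.

-16.79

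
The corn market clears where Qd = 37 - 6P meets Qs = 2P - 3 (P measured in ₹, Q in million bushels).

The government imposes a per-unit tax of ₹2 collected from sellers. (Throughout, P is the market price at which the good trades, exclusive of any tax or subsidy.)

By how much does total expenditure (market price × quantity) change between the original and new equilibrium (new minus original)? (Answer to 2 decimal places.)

Initially, 37 - 6P = 2P - 3, so 40 = 8P and P = 5, Q = 7.
Since sellers keep the price net of the tax, the effective supply curve becomes Qs = 2P - 7.
New equilibrium: 37 - 6P = 2P - 7 ⇒ 44 = 8P ⇒ P = 5.5, Q = 4.
Expenditure moves from 5×7 = 35 to 5.5×4 = 22; change = -13.00.

-13.00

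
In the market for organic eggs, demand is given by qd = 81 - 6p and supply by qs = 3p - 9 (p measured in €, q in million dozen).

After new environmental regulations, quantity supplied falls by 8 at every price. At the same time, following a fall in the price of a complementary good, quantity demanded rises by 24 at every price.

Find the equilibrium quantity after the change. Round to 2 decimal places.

Initially, 81 - 6p = 3p - 9, so 90 = 9p and p = 10, q = 21.
The new curves are qd = 105 - 6p (demand) and qs = 3p - 17 (supply).
Setting them equal: 105 - 6p = 3p - 17 → 122 = 9p, so p = 122/9 ≈ 13.5556 and q = 71/3 ≈ 23.6667.

23.67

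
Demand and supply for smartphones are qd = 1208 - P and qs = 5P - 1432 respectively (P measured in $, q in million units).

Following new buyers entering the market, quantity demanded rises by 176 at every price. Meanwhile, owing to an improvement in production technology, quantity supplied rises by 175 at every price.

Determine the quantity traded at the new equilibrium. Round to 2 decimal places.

Before the shock: 1208 - P = 5P - 1432 ⇒ 2640 = 6P ⇒ P = 440, q = 768.
With the change applied: demand qd = 1384 - P, supply qs = 5P - 1257.
Clearing the new market: 1384 - P = 5P - 1257, so P = 2641/6 ≈ 440.1667 and q = 5663/6 ≈ 943.8333.

943.83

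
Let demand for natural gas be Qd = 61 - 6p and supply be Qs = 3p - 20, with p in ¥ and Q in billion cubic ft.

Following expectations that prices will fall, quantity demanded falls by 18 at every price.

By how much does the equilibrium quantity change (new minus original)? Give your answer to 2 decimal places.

Initially, 61 - 6p = 3p - 20, so 81 = 9p and p = 9, Q = 7.
With the change applied: demand Qd = 43 - 6p, supply Qs = 3p - 20.
Setting them equal: 43 - 6p = 3p - 20 → 63 = 9p, so p = 7 and Q = 1.
ΔQ = 1 − 7 = -6.00.

-6.00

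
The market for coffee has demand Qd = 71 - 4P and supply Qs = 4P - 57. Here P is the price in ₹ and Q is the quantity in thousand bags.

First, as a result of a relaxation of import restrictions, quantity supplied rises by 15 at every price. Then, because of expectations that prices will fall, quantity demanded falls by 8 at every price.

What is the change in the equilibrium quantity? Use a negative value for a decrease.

Original equilibrium: 71 - 4P = 4P - 57 gives 128 = 8P, so P = 16 and Q = 7.
The shock moves the curves to Qd = 63 - 4P and Qs = 4P - 42.
Clearing the new market: 63 - 4P = 4P - 42, so P = 13.125 and Q = 10.5.
ΔQ = 10.5 − 7 = +3.5.

+3.5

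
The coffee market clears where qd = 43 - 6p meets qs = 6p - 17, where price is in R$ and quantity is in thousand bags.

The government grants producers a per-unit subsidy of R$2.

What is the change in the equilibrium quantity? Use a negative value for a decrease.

+6

Before the shock: 43 - 6p = 6p - 17 ⇒ 60 = 12p ⇒ p = 5, q = 13.
Since sellers receive the price plus the subsidy, the effective supply curve becomes qs = 6p - 5.
New equilibrium: 43 - 6p = 6p - 5 ⇒ 48 = 12p ⇒ p = 4, q = 19.
Δq = 19 − 13 = +6.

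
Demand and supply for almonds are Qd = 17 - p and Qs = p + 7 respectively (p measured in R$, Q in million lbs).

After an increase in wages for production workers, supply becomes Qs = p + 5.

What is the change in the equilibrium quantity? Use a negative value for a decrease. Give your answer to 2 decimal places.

-1.00

Original equilibrium: 17 - p = p + 7 gives 10 = 2p, so p = 5 and Q = 12.
The new curves are Qd = 17 - p (demand) and Qs = p + 5 (supply).
New equilibrium: 17 - p = p + 5 ⇒ 12 = 2p ⇒ p = 6, Q = 11.
ΔQ = 11 − 12 = -1.00.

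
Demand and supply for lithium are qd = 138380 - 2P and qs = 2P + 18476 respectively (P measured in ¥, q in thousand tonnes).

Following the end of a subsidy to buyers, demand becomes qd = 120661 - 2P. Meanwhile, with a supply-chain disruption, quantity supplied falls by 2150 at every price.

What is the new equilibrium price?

Initially, 138380 - 2P = 2P + 18476, so 119904 = 4P and P = 29976, q = 78428.
After the shift, demand is qd = 120661 - 2P and supply is qs = 2P + 16326.
Clearing the new market: 120661 - 2P = 2P + 16326, so P = 26083.75 and q = 68493.5.

26083.75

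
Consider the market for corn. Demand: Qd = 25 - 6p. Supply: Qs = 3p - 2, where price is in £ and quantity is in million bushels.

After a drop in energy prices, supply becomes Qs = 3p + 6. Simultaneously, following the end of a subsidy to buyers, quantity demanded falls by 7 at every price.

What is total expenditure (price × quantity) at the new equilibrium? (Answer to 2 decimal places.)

Solve the original market: 25 - 6p = 3p - 2, hence p = 3 and Q = 7.
After the shift, demand is Qd = 18 - 6p and supply is Qs = 3p + 6.
Clearing the new market: 18 - 6p = 3p + 6, so p = 4/3 ≈ 1.3333 and Q = 10.
New expenditure = 1.3333 × 10 = 13.33.

13.33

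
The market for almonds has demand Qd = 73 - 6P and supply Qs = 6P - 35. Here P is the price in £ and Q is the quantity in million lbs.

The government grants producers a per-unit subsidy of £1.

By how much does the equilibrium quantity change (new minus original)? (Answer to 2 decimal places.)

Solve the original market: 73 - 6P = 6P - 35, hence P = 9 and Q = 19.
Since sellers receive the price plus the subsidy, the effective supply curve becomes Qs = 6P - 29.
Equate the new curves: 73 - 6P = 6P - 29, giving 102 = 12P, P = 8.5, Q = 22.
ΔQ = 22 − 19 = +3.00.

+3.00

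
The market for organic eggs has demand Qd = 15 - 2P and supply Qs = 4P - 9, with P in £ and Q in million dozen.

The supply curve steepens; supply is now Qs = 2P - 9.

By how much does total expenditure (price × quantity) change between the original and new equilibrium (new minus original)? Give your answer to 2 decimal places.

Solve the original market: 15 - 2P = 4P - 9, hence P = 4 and Q = 7.
The new curves are Qd = 15 - 2P (demand) and Qs = 2P - 9 (supply).
New equilibrium: 15 - 2P = 2P - 9 ⇒ 24 = 4P ⇒ P = 6, Q = 3.
Expenditure moves from 4×7 = 28 to 6×3 = 18; change = -10.00.

-10.00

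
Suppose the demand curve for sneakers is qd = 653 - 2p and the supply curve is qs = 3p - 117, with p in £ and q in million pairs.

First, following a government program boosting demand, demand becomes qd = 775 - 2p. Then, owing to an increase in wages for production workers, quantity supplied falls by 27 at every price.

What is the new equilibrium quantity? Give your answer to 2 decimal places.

Solve the original market: 653 - 2p = 3p - 117, hence p = 154 and q = 345.
The shock moves the curves to qd = 775 - 2p and qs = 3p - 144.
Clearing the new market: 775 - 2p = 3p - 144, so p = 183.8 and q = 407.4.

407.40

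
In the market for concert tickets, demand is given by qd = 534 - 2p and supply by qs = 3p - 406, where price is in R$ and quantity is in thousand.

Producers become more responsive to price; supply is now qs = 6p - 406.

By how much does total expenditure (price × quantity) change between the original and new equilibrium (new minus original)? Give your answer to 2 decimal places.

Before the shock: 534 - 2p = 3p - 406 ⇒ 940 = 5p ⇒ p = 188, q = 158.
The shock moves the curves to qd = 534 - 2p and qs = 6p - 406.
Equate the new curves: 534 - 2p = 6p - 406, giving 940 = 8p, p = 117.5, q = 299.
Expenditure moves from 188×158 = 29704 to 117.5×299 = 35132.5; change = +5428.50.

+5428.50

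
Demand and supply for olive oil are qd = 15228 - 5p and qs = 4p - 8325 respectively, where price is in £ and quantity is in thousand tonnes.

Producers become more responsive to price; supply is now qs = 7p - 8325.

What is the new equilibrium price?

1962.75

Initially, 15228 - 5p = 4p - 8325, so 23553 = 9p and p = 2617, q = 2143.
After the shift, demand is qd = 15228 - 5p and supply is qs = 7p - 8325.
New equilibrium: 15228 - 5p = 7p - 8325 ⇒ 23553 = 12p ⇒ p = 1962.75, q = 5414.25.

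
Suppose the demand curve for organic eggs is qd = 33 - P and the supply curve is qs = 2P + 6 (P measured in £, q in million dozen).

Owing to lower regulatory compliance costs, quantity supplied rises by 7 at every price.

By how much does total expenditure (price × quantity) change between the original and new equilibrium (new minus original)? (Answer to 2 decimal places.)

Solve the original market: 33 - P = 2P + 6, hence P = 9 and q = 24.
The new curves are qd = 33 - P (demand) and qs = 2P + 13 (supply).
Setting them equal: 33 - P = 2P + 13 → 20 = 3P, so P = 20/3 ≈ 6.6667 and q = 79/3 ≈ 26.3333.
Expenditure moves from 9×24 = 216 to 6.6667×26.3333 = 175.5556; change = -40.44.

-40.44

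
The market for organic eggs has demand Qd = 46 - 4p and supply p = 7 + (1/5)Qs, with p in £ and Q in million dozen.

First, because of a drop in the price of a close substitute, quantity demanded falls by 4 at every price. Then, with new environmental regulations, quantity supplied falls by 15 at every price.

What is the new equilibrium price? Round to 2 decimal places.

Solve the original market: 46 - 4p = 5p - 35, hence p = 9 and Q = 10.
With the change applied: demand Qd = 42 - 4p, supply Qs = 5p - 50.
New equilibrium: 42 - 4p = 5p - 50 ⇒ 92 = 9p ⇒ p = 92/9 ≈ 10.2222, Q = 10/9 ≈ 1.1111.

10.22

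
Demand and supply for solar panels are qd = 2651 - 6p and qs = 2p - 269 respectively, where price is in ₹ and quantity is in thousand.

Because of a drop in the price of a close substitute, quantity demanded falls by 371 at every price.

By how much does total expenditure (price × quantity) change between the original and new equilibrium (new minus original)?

Initially, 2651 - 6p = 2p - 269, so 2920 = 8p and p = 365, q = 461.
The shock moves the curves to qd = 2280 - 6p and qs = 2p - 269.
Setting them equal: 2280 - 6p = 2p - 269 → 2549 = 8p, so p = 318.625 and q = 368.25.
Expenditure moves from 365×461 = 168265 to 318.625×368.25 = 117333.65625; change = -50931.34375.

-50931.34375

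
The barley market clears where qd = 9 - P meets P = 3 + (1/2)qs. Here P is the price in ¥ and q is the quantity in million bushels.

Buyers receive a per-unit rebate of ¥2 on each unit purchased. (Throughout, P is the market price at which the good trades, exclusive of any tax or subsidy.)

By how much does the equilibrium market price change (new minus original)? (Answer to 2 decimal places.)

+0.67

Original equilibrium: 9 - P = 2P - 6 gives 15 = 3P, so P = 5 and q = 4.
Since buyers' out-of-pocket price is the market price minus the rebate, the effective demand curve becomes qd = 11 - P.
Setting them equal: 11 - P = 2P - 6 → 17 = 3P, so P = 17/3 ≈ 5.6667 and q = 16/3 ≈ 5.3333.
ΔP = 5.6667 − 5 = +0.67.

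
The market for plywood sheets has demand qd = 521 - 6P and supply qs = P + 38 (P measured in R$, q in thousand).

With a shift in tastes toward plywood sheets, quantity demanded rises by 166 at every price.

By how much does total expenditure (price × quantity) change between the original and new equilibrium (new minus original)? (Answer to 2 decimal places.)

Solve the original market: 521 - 6P = P + 38, hence P = 69 and q = 107.
With the change applied: demand qd = 687 - 6P, supply qs = P + 38.
Setting them equal: 687 - 6P = P + 38 → 649 = 7P, so P = 649/7 ≈ 92.7143 and q = 915/7 ≈ 130.7143.
Expenditure moves from 69×107 = 7383 to 92.7143×130.7143 = 12119.0816; change = +4736.08.

+4736.08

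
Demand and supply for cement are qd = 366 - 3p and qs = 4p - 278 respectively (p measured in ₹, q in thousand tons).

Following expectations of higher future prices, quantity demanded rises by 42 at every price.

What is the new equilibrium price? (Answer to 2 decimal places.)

98.00

Solve the original market: 366 - 3p = 4p - 278, hence p = 92 and q = 90.
The shock moves the curves to qd = 408 - 3p and qs = 4p - 278.
Equate the new curves: 408 - 3p = 4p - 278, giving 686 = 7p, p = 98, q = 114.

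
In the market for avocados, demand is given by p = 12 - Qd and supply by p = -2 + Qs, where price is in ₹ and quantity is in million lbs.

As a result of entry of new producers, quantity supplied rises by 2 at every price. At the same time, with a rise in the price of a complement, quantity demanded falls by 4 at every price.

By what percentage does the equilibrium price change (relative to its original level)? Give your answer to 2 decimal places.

Initially, 12 - p = p + 2, so 10 = 2p and p = 5, Q = 7.
The shock moves the curves to Qd = 8 - p and Qs = p + 4.
Equate the new curves: 8 - p = p + 4, giving 4 = 2p, p = 2, Q = 6.
%Δp = (2 − 5) / 5 × 100 = -60.00%.

-60.00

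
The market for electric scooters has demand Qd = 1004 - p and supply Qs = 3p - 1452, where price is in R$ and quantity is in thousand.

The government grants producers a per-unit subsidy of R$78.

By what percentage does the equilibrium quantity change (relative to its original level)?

+15

Solve the original market: 1004 - p = 3p - 1452, hence p = 614 and Q = 390.
Since sellers receive the price plus the subsidy, the effective supply curve becomes Qs = 3p - 1218.
Clearing the new market: 1004 - p = 3p - 1218, so p = 555.5 and Q = 448.5.
%ΔQ = (448.5 − 390) / 390 × 100 = +15%.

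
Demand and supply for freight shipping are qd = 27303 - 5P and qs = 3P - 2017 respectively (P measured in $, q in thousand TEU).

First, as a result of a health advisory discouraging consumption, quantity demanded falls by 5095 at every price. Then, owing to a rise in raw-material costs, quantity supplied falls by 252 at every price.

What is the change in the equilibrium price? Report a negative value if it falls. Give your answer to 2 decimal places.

Before the shock: 27303 - 5P = 3P - 2017 ⇒ 29320 = 8P ⇒ P = 3665, q = 8978.
With the change applied: demand qd = 22208 - 5P, supply qs = 3P - 2269.
Setting them equal: 22208 - 5P = 3P - 2269 → 24477 = 8P, so P = 3059.625 and q = 6909.875.
ΔP = 3059.625 − 3665 = -605.38.

-605.38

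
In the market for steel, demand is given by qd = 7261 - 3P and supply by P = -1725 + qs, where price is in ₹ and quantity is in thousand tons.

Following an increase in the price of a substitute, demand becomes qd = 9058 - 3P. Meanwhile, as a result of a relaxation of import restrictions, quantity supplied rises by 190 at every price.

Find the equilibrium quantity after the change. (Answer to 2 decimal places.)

Initially, 7261 - 3P = P + 1725, so 5536 = 4P and P = 1384, q = 3109.
With the change applied: demand qd = 9058 - 3P, supply qs = P + 1915.
Equate the new curves: 9058 - 3P = P + 1915, giving 7143 = 4P, P = 1785.75, q = 3700.75.

3700.75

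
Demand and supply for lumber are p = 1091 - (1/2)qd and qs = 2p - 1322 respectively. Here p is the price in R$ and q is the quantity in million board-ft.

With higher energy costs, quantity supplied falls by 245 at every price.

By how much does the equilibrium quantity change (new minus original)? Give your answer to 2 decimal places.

-122.50

Initially, 2182 - 2p = 2p - 1322, so 3504 = 4p and p = 876, q = 430.
The new curves are qd = 2182 - 2p (demand) and qs = 2p - 1567 (supply).
Equate the new curves: 2182 - 2p = 2p - 1567, giving 3749 = 4p, p = 937.25, q = 307.5.
Δq = 307.5 − 430 = -122.50.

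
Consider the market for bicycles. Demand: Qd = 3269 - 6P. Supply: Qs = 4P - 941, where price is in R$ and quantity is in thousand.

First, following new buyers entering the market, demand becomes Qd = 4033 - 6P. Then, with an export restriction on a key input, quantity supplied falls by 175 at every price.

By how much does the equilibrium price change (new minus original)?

Original equilibrium: 3269 - 6P = 4P - 941 gives 4210 = 10P, so P = 421 and Q = 743.
The shock moves the curves to Qd = 4033 - 6P and Qs = 4P - 1116.
Equate the new curves: 4033 - 6P = 4P - 1116, giving 5149 = 10P, P = 514.9, Q = 943.6.
ΔP = 514.9 − 421 = +93.9.

+93.9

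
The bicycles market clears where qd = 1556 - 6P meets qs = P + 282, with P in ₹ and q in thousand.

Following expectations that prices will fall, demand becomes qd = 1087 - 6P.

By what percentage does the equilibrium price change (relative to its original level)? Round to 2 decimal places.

-36.81

Solve the original market: 1556 - 6P = P + 282, hence P = 182 and q = 464.
The shock moves the curves to qd = 1087 - 6P and qs = P + 282.
Clearing the new market: 1087 - 6P = P + 282, so P = 115 and q = 397.
%ΔP = (115 − 182) / 182 × 100 = -36.81%.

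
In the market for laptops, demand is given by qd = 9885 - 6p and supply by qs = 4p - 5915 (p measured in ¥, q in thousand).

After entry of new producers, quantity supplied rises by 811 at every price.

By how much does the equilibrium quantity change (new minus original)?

+486.6

Original equilibrium: 9885 - 6p = 4p - 5915 gives 15800 = 10p, so p = 1580 and q = 405.
The new curves are qd = 9885 - 6p (demand) and qs = 4p - 5104 (supply).
Setting them equal: 9885 - 6p = 4p - 5104 → 14989 = 10p, so p = 1498.9 and q = 891.6.
Δq = 891.6 − 405 = +486.6.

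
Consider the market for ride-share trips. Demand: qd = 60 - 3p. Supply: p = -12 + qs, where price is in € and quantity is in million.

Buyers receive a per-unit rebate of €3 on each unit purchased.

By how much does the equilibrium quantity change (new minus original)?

Solve the original market: 60 - 3p = p + 12, hence p = 12 and q = 24.
Since buyers' out-of-pocket price is the market price minus the rebate, the effective demand curve becomes qd = 69 - 3p.
Clearing the new market: 69 - 3p = p + 12, so p = 14.25 and q = 26.25.
Δq = 26.25 − 24 = +2.25.

+2.25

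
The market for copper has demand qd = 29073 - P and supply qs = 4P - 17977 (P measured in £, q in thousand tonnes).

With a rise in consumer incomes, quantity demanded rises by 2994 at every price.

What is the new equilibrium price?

Solve the original market: 29073 - P = 4P - 17977, hence P = 9410 and q = 19663.
With the change applied: demand qd = 32067 - P, supply qs = 4P - 17977.
New equilibrium: 32067 - P = 4P - 17977 ⇒ 50044 = 5P ⇒ P = 10008.8, q = 22058.2.

10008.8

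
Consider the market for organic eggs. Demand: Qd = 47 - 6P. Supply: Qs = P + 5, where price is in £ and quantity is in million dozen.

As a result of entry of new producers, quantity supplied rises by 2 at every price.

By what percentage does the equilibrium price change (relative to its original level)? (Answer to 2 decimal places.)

-4.76

Initially, 47 - 6P = P + 5, so 42 = 7P and P = 6, Q = 11.
The shock moves the curves to Qd = 47 - 6P and Qs = P + 7.
New equilibrium: 47 - 6P = P + 7 ⇒ 40 = 7P ⇒ P = 40/7 ≈ 5.7143, Q = 89/7 ≈ 12.7143.
%ΔP = (5.7143 − 6) / 6 × 100 = -4.76%.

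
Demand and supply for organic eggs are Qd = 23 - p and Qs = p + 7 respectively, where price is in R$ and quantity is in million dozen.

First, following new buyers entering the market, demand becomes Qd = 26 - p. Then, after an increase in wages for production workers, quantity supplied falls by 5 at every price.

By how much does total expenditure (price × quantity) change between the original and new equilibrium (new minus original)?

+48

Before the shock: 23 - p = p + 7 ⇒ 16 = 2p ⇒ p = 8, Q = 15.
The new curves are Qd = 26 - p (demand) and Qs = p + 2 (supply).
Setting them equal: 26 - p = p + 2 → 24 = 2p, so p = 12 and Q = 14.
Expenditure moves from 8×15 = 120 to 12×14 = 168; change = +48.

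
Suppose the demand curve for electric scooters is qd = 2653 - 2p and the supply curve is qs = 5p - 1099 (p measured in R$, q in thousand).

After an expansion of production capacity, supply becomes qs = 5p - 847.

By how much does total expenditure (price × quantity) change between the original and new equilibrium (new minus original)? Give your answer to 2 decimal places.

Solve the original market: 2653 - 2p = 5p - 1099, hence p = 536 and q = 1581.
After the shift, demand is qd = 2653 - 2p and supply is qs = 5p - 847.
Clearing the new market: 2653 - 2p = 5p - 847, so p = 500 and q = 1653.
Expenditure moves from 536×1581 = 847416 to 500×1653 = 826500; change = -20916.00.

-20916.00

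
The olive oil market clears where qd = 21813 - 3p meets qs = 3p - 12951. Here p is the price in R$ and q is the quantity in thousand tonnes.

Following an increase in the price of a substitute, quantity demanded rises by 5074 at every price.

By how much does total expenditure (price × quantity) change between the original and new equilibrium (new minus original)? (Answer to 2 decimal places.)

+20591983.33

Original equilibrium: 21813 - 3p = 3p - 12951 gives 34764 = 6p, so p = 5794 and q = 4431.
With the change applied: demand qd = 26887 - 3p, supply qs = 3p - 12951.
Clearing the new market: 26887 - 3p = 3p - 12951, so p = 19919/3 ≈ 6639.6667 and q = 6968.
Expenditure moves from 5794×4431 = 25673214 to 6639.6667×6968 = 46265197.3333; change = +20591983.33.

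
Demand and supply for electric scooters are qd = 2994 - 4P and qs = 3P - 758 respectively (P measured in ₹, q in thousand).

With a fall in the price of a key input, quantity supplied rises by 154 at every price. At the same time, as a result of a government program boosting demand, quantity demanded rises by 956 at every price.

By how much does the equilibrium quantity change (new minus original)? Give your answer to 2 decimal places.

+497.71

Solve the original market: 2994 - 4P = 3P - 758, hence P = 536 and q = 850.
After the shift, demand is qd = 3950 - 4P and supply is qs = 3P - 604.
Clearing the new market: 3950 - 4P = 3P - 604, so P = 4554/7 ≈ 650.5714 and q = 9434/7 ≈ 1347.7143.
Δq = 1347.7143 − 850 = +497.71.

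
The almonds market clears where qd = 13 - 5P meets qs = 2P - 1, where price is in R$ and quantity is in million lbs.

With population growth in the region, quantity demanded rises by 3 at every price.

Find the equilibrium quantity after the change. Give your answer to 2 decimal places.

3.86

Original equilibrium: 13 - 5P = 2P - 1 gives 14 = 7P, so P = 2 and q = 3.
The new curves are qd = 16 - 5P (demand) and qs = 2P - 1 (supply).
Clearing the new market: 16 - 5P = 2P - 1, so P = 17/7 ≈ 2.4286 and q = 27/7 ≈ 3.8571.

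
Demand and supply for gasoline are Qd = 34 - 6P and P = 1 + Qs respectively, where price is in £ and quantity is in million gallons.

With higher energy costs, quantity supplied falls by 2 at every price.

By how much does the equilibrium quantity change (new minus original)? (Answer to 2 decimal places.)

-1.71

Initially, 34 - 6P = P - 1, so 35 = 7P and P = 5, Q = 4.
The shock moves the curves to Qd = 34 - 6P and Qs = P - 3.
Setting them equal: 34 - 6P = P - 3 → 37 = 7P, so P = 37/7 ≈ 5.2857 and Q = 16/7 ≈ 2.2857.
ΔQ = 2.2857 − 4 = -1.71.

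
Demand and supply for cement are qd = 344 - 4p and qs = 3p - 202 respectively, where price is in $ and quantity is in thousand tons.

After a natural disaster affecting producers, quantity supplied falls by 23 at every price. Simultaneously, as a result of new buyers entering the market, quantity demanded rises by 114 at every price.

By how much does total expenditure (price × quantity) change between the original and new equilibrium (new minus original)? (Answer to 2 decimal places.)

Solve the original market: 344 - 4p = 3p - 202, hence p = 78 and q = 32.
After the shift, demand is qd = 458 - 4p and supply is qs = 3p - 225.
Equate the new curves: 458 - 4p = 3p - 225, giving 683 = 7p, p = 683/7 ≈ 97.5714, q = 474/7 ≈ 67.7143.
Expenditure moves from 78×32 = 2496 to 97.5714×67.7143 = 6606.9796; change = +4110.98.

+4110.98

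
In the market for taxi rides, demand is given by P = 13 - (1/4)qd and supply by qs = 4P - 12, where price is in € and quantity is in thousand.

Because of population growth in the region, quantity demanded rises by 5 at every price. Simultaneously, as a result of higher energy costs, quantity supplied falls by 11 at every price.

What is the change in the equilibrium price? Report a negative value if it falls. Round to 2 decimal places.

Before the shock: 52 - 4P = 4P - 12 ⇒ 64 = 8P ⇒ P = 8, q = 20.
After the shift, demand is qd = 57 - 4P and supply is qs = 4P - 23.
New equilibrium: 57 - 4P = 4P - 23 ⇒ 80 = 8P ⇒ P = 10, q = 17.
ΔP = 10 − 8 = +2.00.

+2.00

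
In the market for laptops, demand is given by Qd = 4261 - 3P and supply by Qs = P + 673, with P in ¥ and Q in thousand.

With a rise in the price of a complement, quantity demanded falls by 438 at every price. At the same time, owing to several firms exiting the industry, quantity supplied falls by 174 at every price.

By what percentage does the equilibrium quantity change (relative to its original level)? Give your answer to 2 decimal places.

-15.29

Original equilibrium: 4261 - 3P = P + 673 gives 3588 = 4P, so P = 897 and Q = 1570.
The new curves are Qd = 3823 - 3P (demand) and Qs = P + 499 (supply).
Setting them equal: 3823 - 3P = P + 499 → 3324 = 4P, so P = 831 and Q = 1330.
%ΔQ = (1330 − 1570) / 1570 × 100 = -15.29%.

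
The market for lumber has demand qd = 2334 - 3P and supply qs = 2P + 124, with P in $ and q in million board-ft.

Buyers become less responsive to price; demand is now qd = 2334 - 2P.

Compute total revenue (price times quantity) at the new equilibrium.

Original equilibrium: 2334 - 3P = 2P + 124 gives 2210 = 5P, so P = 442 and q = 1008.
With the change applied: demand qd = 2334 - 2P, supply qs = 2P + 124.
Setting them equal: 2334 - 2P = 2P + 124 → 2210 = 4P, so P = 552.5 and q = 1229.
New expenditure = 552.5 × 1229 = 679022.5.

679022.5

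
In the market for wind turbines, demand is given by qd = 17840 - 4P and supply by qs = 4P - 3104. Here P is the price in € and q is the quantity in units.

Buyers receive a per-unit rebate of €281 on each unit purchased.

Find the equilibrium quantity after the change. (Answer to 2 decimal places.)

Before the shock: 17840 - 4P = 4P - 3104 ⇒ 20944 = 8P ⇒ P = 2618, q = 7368.
Since buyers' out-of-pocket price is the market price minus the rebate, the effective demand curve becomes qd = 18964 - 4P.
Equate the new curves: 18964 - 4P = 4P - 3104, giving 22068 = 8P, P = 2758.5, q = 7930.

7930.00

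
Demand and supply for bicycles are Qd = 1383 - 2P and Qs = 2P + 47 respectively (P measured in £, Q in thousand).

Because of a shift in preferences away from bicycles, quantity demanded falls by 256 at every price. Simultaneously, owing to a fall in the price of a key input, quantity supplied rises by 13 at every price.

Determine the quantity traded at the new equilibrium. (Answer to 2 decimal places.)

Initially, 1383 - 2P = 2P + 47, so 1336 = 4P and P = 334, Q = 715.
With the change applied: demand Qd = 1127 - 2P, supply Qs = 2P + 60.
New equilibrium: 1127 - 2P = 2P + 60 ⇒ 1067 = 4P ⇒ P = 266.75, Q = 593.5.

593.50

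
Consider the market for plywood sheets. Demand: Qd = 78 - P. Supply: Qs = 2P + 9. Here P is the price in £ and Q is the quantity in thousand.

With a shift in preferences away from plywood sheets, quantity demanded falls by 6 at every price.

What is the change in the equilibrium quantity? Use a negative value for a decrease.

-4

Solve the original market: 78 - P = 2P + 9, hence P = 23 and Q = 55.
The new curves are Qd = 72 - P (demand) and Qs = 2P + 9 (supply).
Equate the new curves: 72 - P = 2P + 9, giving 63 = 3P, P = 21, Q = 51.
ΔQ = 51 − 55 = -4.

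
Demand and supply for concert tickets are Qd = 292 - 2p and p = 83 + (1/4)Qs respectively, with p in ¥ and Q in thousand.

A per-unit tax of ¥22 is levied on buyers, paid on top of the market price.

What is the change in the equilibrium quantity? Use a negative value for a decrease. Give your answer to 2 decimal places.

Original equilibrium: 292 - 2p = 4p - 332 gives 624 = 6p, so p = 104 and Q = 84.
Since buyers pay the price plus the tax, the effective demand curve becomes Qd = 248 - 2p.
Equate the new curves: 248 - 2p = 4p - 332, giving 580 = 6p, p = 290/3 ≈ 96.6667, Q = 164/3 ≈ 54.6667.
ΔQ = 54.6667 − 84 = -29.33.

-29.33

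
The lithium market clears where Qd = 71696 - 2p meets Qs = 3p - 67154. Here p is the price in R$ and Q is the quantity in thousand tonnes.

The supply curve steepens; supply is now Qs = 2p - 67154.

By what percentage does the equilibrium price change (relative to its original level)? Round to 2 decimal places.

+25.00

Initially, 71696 - 2p = 3p - 67154, so 138850 = 5p and p = 27770, Q = 16156.
The new curves are Qd = 71696 - 2p (demand) and Qs = 2p - 67154 (supply).
New equilibrium: 71696 - 2p = 2p - 67154 ⇒ 138850 = 4p ⇒ p = 34712.5, Q = 2271.
%Δp = (34712.5 − 27770) / 27770 × 100 = +25.00%.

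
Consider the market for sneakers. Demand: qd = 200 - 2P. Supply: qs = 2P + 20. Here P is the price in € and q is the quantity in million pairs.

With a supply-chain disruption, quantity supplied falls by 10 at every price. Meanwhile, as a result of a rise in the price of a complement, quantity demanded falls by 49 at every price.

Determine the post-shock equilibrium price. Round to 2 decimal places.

35.25

Before the shock: 200 - 2P = 2P + 20 ⇒ 180 = 4P ⇒ P = 45, q = 110.
The shock moves the curves to qd = 151 - 2P and qs = 2P + 10.
Setting them equal: 151 - 2P = 2P + 10 → 141 = 4P, so P = 35.25 and q = 80.5.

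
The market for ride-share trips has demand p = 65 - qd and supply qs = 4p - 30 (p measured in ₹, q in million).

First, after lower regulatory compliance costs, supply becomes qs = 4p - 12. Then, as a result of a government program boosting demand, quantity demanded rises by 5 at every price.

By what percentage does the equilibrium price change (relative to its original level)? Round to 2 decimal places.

Solve the original market: 65 - p = 4p - 30, hence p = 19 and q = 46.
The new curves are qd = 70 - p (demand) and qs = 4p - 12 (supply).
Equate the new curves: 70 - p = 4p - 12, giving 82 = 5p, p = 16.4, q = 53.6.
%Δp = (16.4 − 19) / 19 × 100 = -13.68%.

-13.68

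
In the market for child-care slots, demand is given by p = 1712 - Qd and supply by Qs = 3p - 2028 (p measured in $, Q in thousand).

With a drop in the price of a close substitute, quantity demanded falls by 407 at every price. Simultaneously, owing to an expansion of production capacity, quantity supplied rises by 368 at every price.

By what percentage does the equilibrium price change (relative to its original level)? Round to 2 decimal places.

Before the shock: 1712 - p = 3p - 2028 ⇒ 3740 = 4p ⇒ p = 935, Q = 777.
The shock moves the curves to Qd = 1305 - p and Qs = 3p - 1660.
Clearing the new market: 1305 - p = 3p - 1660, so p = 741.25 and Q = 563.75.
%Δp = (741.25 − 935) / 935 × 100 = -20.72%.

-20.72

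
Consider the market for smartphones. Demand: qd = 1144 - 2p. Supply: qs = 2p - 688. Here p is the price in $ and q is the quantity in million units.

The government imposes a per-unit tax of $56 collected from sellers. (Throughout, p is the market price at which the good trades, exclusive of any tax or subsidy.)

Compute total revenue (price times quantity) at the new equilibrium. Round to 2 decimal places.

Before the shock: 1144 - 2p = 2p - 688 ⇒ 1832 = 4p ⇒ p = 458, q = 228.
Since sellers keep the price net of the tax, the effective supply curve becomes qs = 2p - 800.
New equilibrium: 1144 - 2p = 2p - 800 ⇒ 1944 = 4p ⇒ p = 486, q = 172.
New expenditure = 486 × 172 = 83592.00.

83592.00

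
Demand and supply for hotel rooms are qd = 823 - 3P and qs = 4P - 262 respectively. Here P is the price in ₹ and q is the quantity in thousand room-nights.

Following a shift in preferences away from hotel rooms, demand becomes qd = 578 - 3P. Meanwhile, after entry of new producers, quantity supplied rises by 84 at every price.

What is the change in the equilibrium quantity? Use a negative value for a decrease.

-104

Solve the original market: 823 - 3P = 4P - 262, hence P = 155 and q = 358.
The shock moves the curves to qd = 578 - 3P and qs = 4P - 178.
Equate the new curves: 578 - 3P = 4P - 178, giving 756 = 7P, P = 108, q = 254.
Δq = 254 − 358 = -104.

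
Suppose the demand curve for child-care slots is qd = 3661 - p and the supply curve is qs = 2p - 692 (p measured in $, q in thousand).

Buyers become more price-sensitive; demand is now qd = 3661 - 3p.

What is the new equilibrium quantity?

1049.2

Initially, 3661 - p = 2p - 692, so 4353 = 3p and p = 1451, q = 2210.
The shock moves the curves to qd = 3661 - 3p and qs = 2p - 692.
Clearing the new market: 3661 - 3p = 2p - 692, so p = 870.6 and q = 1049.2.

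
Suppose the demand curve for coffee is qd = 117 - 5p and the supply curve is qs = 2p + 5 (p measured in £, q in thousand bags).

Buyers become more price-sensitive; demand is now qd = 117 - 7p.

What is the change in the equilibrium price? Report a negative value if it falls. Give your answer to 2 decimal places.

-3.56

Original equilibrium: 117 - 5p = 2p + 5 gives 112 = 7p, so p = 16 and q = 37.
The new curves are qd = 117 - 7p (demand) and qs = 2p + 5 (supply).
Setting them equal: 117 - 7p = 2p + 5 → 112 = 9p, so p = 112/9 ≈ 12.4444 and q = 269/9 ≈ 29.8889.
Δp = 12.4444 − 16 = -3.56.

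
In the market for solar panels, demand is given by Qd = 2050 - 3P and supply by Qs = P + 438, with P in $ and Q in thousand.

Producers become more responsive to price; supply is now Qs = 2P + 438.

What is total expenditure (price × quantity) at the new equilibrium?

Before the shock: 2050 - 3P = P + 438 ⇒ 1612 = 4P ⇒ P = 403, Q = 841.
The new curves are Qd = 2050 - 3P (demand) and Qs = 2P + 438 (supply).
New equilibrium: 2050 - 3P = 2P + 438 ⇒ 1612 = 5P ⇒ P = 322.4, Q = 1082.8.
New expenditure = 322.4 × 1082.8 = 349094.72.

349094.72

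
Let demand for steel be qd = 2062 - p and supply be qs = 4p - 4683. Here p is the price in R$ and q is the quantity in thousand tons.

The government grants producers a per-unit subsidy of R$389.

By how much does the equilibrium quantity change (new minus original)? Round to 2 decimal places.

+311.20

Original equilibrium: 2062 - p = 4p - 4683 gives 6745 = 5p, so p = 1349 and q = 713.
Since sellers receive the price plus the subsidy, the effective supply curve becomes qs = 4p - 3127.
Setting them equal: 2062 - p = 4p - 3127 → 5189 = 5p, so p = 1037.8 and q = 1024.2.
Δq = 1024.2 − 713 = +311.20.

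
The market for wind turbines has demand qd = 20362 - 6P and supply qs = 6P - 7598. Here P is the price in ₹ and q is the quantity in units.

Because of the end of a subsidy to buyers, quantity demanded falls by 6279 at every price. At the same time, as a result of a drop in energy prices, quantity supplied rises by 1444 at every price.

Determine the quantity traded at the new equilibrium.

Solve the original market: 20362 - 6P = 6P - 7598, hence P = 2330 and q = 6382.
After the shift, demand is qd = 14083 - 6P and supply is qs = 6P - 6154.
Setting them equal: 14083 - 6P = 6P - 6154 → 20237 = 12P, so P = 20237/12 ≈ 1686.4167 and q = 3964.5.

3964.5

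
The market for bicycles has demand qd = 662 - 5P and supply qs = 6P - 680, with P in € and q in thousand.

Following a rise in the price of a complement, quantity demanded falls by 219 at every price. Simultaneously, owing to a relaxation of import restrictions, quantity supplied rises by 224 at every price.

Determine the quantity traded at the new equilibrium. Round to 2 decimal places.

34.36

Solve the original market: 662 - 5P = 6P - 680, hence P = 122 and q = 52.
The new curves are qd = 443 - 5P (demand) and qs = 6P - 456 (supply).
New equilibrium: 443 - 5P = 6P - 456 ⇒ 899 = 11P ⇒ P = 899/11 ≈ 81.7273, q = 378/11 ≈ 34.3636.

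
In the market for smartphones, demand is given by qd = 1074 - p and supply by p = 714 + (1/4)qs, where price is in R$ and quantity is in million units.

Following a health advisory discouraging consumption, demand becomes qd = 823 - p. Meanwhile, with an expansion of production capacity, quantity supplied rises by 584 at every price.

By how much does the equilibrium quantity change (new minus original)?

-84

Before the shock: 1074 - p = 4p - 2856 ⇒ 3930 = 5p ⇒ p = 786, q = 288.
The shock moves the curves to qd = 823 - p and qs = 4p - 2272.
Equate the new curves: 823 - p = 4p - 2272, giving 3095 = 5p, p = 619, q = 204.
Δq = 204 − 288 = -84.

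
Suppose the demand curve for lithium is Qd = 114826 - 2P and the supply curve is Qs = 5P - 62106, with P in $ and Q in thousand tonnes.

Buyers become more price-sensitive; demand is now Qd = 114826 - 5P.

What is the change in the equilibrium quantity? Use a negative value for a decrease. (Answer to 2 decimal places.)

Solve the original market: 114826 - 2P = 5P - 62106, hence P = 25276 and Q = 64274.
With the change applied: demand Qd = 114826 - 5P, supply Qs = 5P - 62106.
Clearing the new market: 114826 - 5P = 5P - 62106, so P = 17693.2 and Q = 26360.
ΔQ = 26360 − 64274 = -37914.00.

-37914.00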